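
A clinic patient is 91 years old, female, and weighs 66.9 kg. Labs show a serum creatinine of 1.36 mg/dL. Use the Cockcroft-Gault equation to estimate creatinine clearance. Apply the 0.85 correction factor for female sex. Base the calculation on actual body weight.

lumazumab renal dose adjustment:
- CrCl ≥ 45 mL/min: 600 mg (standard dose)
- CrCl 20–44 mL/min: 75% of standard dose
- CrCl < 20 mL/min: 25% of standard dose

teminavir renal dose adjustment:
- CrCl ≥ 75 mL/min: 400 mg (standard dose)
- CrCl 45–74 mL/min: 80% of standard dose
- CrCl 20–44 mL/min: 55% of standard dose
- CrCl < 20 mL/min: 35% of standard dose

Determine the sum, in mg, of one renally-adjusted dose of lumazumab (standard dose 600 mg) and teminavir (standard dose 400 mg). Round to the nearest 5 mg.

CrCl = (140 − 91) × 66.9 / (72 × 1.36) × 0.85 = 3278.1 / 97.92 × 0.85 ≈ 28.5 mL/min
CrCl ≈ 28 mL/min.
lumazumab: 20–44 mL/min → 75% of 600 mg = 450 mg.
teminavir: 20–44 mL/min → 55% of 400 mg = 220 mg.
Total = 450 + 220 = 670 mg.

670 mg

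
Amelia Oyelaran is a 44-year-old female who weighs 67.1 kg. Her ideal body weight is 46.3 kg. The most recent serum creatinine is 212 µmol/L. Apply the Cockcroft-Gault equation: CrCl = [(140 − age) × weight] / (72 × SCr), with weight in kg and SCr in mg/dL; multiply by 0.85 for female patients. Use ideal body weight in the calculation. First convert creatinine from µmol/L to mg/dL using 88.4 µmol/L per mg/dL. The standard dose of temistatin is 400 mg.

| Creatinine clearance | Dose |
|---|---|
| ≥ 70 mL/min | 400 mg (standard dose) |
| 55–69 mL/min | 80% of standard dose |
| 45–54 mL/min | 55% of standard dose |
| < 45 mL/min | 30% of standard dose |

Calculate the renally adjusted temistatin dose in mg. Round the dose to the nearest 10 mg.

SCr = 212 / 88.4 = 2.398 mg/dL
CrCl = (140 − 44) × 46.3 / (72 × 2.398) × 0.85 = 4444.8 / 172.66 × 0.85 ≈ 21.9 mL/min
CrCl ≈ 22 mL/min → bracket < 45 mL/min.
30% of 400 mg = 120 mg

120 mg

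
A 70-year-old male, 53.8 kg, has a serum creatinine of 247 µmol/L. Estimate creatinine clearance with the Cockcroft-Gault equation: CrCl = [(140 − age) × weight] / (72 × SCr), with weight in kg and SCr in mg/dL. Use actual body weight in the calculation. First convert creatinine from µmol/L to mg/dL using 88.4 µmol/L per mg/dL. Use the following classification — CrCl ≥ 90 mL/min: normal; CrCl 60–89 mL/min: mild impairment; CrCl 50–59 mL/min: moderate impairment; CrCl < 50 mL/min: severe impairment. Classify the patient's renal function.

severe impairment

SCr = 247 / 88.4 = 2.794 mg/dL
CrCl = (140 − 70) × 53.8 / (72 × 2.794) = 3766.0 / 201.17 ≈ 18.7 mL/min
19 mL/min falls in the 'severe impairment' range.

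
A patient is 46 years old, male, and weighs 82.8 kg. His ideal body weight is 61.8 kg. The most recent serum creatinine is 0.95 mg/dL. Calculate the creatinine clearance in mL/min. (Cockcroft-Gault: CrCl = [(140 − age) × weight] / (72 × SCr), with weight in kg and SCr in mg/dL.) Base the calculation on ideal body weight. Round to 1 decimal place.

84.9 mL/min

CrCl = (140 − 46) × 61.8 / (72 × 0.95) = 5809.2 / 68.40 ≈ 84.9 mL/min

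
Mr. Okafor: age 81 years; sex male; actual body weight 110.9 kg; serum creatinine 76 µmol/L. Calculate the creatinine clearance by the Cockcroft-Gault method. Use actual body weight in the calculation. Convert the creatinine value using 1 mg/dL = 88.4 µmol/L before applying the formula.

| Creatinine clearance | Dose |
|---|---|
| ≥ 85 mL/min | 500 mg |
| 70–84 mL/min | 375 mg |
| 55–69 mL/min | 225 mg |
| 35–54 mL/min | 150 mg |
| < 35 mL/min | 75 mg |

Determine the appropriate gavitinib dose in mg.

500 mg

SCr = 76 / 88.4 = 0.86 mg/dL
CrCl = (140 − 81) × 110.9 / (72 × 0.86) = 6543.1 / 61.92 ≈ 105.7 mL/min
CrCl ≈ 106 mL/min → bracket ≥ 85 mL/min.
Dose for this bracket: 500 mg.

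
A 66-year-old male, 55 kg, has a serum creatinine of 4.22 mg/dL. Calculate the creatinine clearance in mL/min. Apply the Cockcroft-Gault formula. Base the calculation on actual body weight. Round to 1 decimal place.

13.4 mL/min

CrCl = (140 − 66) × 55 / (72 × 4.22) = 4070.0 / 303.84 ≈ 13.4 mL/min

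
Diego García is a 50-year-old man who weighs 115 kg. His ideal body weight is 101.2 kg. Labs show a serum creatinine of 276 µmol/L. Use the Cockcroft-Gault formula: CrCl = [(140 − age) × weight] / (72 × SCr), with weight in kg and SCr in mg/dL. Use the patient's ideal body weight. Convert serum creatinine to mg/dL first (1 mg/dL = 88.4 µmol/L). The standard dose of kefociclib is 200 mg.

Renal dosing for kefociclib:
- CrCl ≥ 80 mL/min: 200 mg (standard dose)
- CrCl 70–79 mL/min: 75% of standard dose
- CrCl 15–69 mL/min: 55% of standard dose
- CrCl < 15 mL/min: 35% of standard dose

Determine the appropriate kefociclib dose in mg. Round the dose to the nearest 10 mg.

110 mg

SCr = 276 / 88.4 = 3.122 mg/dL
CrCl = (140 − 50) × 101.2 / (72 × 3.122) = 9108.0 / 224.78 ≈ 40.5 mL/min
CrCl ≈ 41 mL/min → bracket 15–69 mL/min.
55% of 200 mg = 110 mg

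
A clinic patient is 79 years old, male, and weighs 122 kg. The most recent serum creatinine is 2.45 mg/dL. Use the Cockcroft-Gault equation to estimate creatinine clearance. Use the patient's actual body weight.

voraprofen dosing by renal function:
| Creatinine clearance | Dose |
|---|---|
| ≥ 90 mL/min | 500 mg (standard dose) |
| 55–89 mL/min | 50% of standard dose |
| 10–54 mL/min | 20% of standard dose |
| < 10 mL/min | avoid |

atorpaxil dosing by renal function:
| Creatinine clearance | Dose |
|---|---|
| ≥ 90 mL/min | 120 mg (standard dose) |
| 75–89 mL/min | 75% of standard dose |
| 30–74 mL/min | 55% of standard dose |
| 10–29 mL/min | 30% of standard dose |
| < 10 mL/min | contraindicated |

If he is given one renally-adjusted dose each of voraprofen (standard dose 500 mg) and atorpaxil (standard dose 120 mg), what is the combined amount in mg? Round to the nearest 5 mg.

CrCl = (140 − 79) × 122 / (72 × 2.45) = 7442.0 / 176.40 ≈ 42.2 mL/min
CrCl ≈ 42 mL/min.
voraprofen: 10–54 mL/min → 20% of 500 mg = 100 mg.
atorpaxil: 30–74 mL/min → 55% of 120 mg = 66 mg.
Total = 100 + 66 = 166 mg.

165 mg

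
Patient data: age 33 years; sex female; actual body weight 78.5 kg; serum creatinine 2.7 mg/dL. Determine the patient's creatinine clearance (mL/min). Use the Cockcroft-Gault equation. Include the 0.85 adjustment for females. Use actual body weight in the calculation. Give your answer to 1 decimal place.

CrCl = (140 − 33) × 78.5 / (72 × 2.7) × 0.85 = 8399.5 / 194.40 × 0.85 ≈ 36.7 mL/min

36.7 mL/min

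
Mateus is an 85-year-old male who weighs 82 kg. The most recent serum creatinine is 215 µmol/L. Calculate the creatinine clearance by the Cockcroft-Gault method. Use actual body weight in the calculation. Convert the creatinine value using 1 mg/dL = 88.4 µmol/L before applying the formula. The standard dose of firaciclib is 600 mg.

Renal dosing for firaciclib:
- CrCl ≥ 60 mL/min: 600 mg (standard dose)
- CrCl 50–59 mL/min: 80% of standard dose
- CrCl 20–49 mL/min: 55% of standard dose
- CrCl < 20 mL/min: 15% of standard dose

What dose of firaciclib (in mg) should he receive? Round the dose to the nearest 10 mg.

SCr = 215 / 88.4 = 2.432 mg/dL
CrCl = (140 − 85) × 82 / (72 × 2.432) = 4510.0 / 175.10 ≈ 25.8 mL/min
CrCl ≈ 26 mL/min → bracket 20–49 mL/min.
55% of 600 mg = 330 mg

330 mg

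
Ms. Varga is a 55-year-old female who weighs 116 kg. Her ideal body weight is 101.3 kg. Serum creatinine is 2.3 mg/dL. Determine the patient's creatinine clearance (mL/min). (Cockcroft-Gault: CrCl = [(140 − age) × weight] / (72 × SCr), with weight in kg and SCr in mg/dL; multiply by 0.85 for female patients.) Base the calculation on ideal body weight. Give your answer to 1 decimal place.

44.2 mL/min

CrCl = (140 − 55) × 101.3 / (72 × 2.3) × 0.85 = 8610.5 / 165.60 × 0.85 ≈ 44.2 mL/min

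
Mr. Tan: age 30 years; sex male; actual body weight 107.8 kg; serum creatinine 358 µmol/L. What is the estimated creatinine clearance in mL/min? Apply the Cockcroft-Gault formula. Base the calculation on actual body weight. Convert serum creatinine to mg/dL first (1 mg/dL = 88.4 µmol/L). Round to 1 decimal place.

40.7 mL/min

SCr = 358 / 88.4 = 4.05 mg/dL
CrCl = (140 − 30) × 107.8 / (72 × 4.05) = 11858.0 / 291.60 ≈ 40.7 mL/min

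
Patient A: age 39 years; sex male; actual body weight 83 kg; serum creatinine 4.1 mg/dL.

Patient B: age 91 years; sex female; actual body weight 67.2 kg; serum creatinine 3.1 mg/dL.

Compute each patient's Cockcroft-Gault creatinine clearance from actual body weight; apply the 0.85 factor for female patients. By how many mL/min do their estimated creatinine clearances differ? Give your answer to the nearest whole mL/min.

Patient A: CrCl = (140 − 39) × 83 / (72 × 4.1) = 8383.0 / 295.20 ≈ 28.4 mL/min
Patient B: CrCl = (140 − 91) × 67.2 / (72 × 3.1) × 0.85 = 3292.8 / 223.20 × 0.85 ≈ 12.5 mL/min
|28.4 − 12.5| = 15.9 mL/min

16 mL/min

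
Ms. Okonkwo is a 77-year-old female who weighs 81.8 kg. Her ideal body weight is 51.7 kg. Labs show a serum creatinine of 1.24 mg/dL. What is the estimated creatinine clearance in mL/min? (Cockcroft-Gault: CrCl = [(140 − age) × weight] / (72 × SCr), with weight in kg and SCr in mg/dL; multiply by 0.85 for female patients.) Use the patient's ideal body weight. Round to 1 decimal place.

31.0 mL/min

CrCl = (140 − 77) × 51.7 / (72 × 1.24) × 0.85 = 3257.1 / 89.28 × 0.85 ≈ 31.0 mL/min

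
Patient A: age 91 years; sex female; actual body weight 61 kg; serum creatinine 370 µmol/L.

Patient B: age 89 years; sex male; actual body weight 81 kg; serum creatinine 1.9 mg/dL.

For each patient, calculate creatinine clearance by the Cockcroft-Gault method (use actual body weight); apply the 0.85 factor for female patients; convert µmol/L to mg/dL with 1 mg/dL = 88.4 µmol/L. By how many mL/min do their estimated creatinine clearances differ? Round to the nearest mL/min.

22 mL/min

Patient A: SCr = 370 / 88.4 = 4.186 mg/dL
Patient A: CrCl = (140 − 91) × 61 / (72 × 4.186) × 0.85 = 2989.0 / 301.39 × 0.85 ≈ 8.4 mL/min
Patient B: CrCl = (140 − 89) × 81 / (72 × 1.9) = 4131.0 / 136.80 ≈ 30.2 mL/min
|8.4 − 30.2| = 21.8 mL/min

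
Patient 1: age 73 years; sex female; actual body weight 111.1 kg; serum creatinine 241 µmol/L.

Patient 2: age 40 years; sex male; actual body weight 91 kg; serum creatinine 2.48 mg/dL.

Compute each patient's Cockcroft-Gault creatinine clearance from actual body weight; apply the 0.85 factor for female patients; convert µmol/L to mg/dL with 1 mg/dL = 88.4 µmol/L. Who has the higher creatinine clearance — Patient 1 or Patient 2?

Patient 1: SCr = 241 / 88.4 = 2.726 mg/dL
Patient 1: CrCl = (140 − 73) × 111.1 / (72 × 2.726) × 0.85 = 7443.7 / 196.27 × 0.85 ≈ 32.2 mL/min
Patient 2: CrCl = (140 − 40) × 91 / (72 × 2.48) = 9100.0 / 178.56 ≈ 51.0 mL/min
32.2 vs 51.0 mL/min → Patient 2 is higher.

Patient 2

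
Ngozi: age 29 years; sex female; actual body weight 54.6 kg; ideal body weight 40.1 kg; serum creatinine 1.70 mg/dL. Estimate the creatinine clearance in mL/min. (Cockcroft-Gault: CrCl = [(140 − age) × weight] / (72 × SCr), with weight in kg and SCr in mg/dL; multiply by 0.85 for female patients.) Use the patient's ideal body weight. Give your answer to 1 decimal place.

30.9 mL/min

CrCl = (140 − 29) × 40.1 / (72 × 1.7) × 0.85 = 4451.1 / 122.40 × 0.85 ≈ 30.9 mL/min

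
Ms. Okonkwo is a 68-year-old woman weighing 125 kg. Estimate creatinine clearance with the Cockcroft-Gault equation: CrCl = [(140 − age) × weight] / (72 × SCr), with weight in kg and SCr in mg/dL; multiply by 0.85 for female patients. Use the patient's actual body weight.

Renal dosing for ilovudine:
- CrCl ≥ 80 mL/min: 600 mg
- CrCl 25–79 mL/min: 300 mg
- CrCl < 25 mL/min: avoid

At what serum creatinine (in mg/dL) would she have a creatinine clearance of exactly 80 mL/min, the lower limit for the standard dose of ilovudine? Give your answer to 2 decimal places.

Standard dose requires CrCl ≥ 80 mL/min.
Set (140 − 68) × 125 × 0.85 / (72 × SCr) = 80
SCr = (140 − 68) × 125 × 0.85 / (72 × 80) = 1.328 mg/dL

1.33 mg/dL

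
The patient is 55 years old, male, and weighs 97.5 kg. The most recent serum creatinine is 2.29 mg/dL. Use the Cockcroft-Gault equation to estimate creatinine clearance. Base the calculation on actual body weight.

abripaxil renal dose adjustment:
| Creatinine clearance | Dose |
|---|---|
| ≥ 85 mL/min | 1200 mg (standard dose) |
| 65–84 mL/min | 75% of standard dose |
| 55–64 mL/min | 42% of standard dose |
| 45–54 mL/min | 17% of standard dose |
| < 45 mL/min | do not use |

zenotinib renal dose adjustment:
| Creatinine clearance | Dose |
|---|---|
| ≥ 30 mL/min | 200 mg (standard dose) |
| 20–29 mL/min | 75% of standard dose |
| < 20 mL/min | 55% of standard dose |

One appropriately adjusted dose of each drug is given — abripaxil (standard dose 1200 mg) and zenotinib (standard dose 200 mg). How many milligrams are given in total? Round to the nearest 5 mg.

CrCl = (140 − 55) × 97.5 / (72 × 2.29) = 8287.5 / 164.88 ≈ 50.3 mL/min
CrCl ≈ 50 mL/min.
abripaxil: 45–54 mL/min → 17% of 1200 mg = 204 mg.
zenotinib: ≥ 30 mL/min → 100% of 200 mg = 200 mg.
Total = 204 + 200 = 404 mg.

405 mg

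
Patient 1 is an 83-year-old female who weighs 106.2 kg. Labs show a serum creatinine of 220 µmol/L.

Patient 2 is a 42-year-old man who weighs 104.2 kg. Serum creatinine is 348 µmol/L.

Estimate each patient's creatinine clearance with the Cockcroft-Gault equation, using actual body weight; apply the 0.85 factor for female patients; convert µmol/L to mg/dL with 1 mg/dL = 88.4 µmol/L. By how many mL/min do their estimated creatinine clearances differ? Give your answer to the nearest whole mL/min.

7 mL/min

Patient 1: SCr = 220 / 88.4 = 2.489 mg/dL
Patient 1: CrCl = (140 − 83) × 106.2 / (72 × 2.489) × 0.85 = 6053.4 / 179.21 × 0.85 ≈ 28.7 mL/min
Patient 2: SCr = 348 / 88.4 = 3.937 mg/dL
Patient 2: CrCl = (140 − 42) × 104.2 / (72 × 3.937) = 10211.6 / 283.46 ≈ 36.0 mL/min
|28.7 − 36.0| = 7.3 mL/min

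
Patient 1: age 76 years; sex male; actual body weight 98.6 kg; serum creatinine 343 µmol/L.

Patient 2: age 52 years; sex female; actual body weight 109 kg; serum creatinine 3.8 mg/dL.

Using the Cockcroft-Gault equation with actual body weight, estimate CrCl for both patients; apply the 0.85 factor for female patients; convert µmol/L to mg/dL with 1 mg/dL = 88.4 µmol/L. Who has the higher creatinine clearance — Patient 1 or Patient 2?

Patient 1: SCr = 343 / 88.4 = 3.88 mg/dL
Patient 1: CrCl = (140 − 76) × 98.6 / (72 × 3.88) = 6310.4 / 279.36 ≈ 22.6 mL/min
Patient 2: CrCl = (140 − 52) × 109 / (72 × 3.8) × 0.85 = 9592.0 / 273.60 × 0.85 ≈ 29.8 mL/min
22.6 vs 29.8 mL/min → Patient 2 is higher.

Patient 2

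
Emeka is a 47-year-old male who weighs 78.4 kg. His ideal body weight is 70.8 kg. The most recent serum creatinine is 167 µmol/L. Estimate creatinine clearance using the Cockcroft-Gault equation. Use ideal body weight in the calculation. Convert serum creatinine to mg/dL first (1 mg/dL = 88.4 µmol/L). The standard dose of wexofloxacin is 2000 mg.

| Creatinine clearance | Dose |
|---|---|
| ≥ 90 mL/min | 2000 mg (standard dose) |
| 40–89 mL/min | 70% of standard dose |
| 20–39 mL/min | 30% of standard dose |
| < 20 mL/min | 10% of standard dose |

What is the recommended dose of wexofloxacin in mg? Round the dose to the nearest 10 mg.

1400 mg

SCr = 167 / 88.4 = 1.889 mg/dL
CrCl = (140 − 47) × 70.8 / (72 × 1.889) = 6584.4 / 136.01 ≈ 48.4 mL/min
CrCl ≈ 48 mL/min → bracket 40–89 mL/min.
70% of 2000 mg = 1400 mg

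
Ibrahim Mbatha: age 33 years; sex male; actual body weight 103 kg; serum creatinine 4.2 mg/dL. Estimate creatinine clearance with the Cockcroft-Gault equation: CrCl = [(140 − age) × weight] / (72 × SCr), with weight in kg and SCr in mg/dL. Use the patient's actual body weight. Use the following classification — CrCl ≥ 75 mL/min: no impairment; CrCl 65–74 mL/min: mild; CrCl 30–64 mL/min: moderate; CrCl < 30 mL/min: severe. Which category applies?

moderate

CrCl = (140 − 33) × 103 / (72 × 4.2) = 11021.0 / 302.40 ≈ 36.4 mL/min
36 mL/min falls in the 'moderate' range.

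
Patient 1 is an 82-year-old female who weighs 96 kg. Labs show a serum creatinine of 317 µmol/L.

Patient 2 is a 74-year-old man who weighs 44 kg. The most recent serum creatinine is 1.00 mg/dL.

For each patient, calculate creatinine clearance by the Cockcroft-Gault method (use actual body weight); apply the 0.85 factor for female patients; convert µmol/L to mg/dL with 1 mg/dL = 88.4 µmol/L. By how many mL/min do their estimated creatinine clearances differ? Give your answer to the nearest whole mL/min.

Patient 1: SCr = 317 / 88.4 = 3.586 mg/dL
Patient 1: CrCl = (140 − 82) × 96 / (72 × 3.586) × 0.85 = 5568.0 / 258.19 × 0.85 ≈ 18.3 mL/min
Patient 2: CrCl = (140 − 74) × 44 / (72 × 1) = 2904.0 / 72.00 ≈ 40.3 mL/min
|18.3 − 40.3| = 22.0 mL/min

22 mL/min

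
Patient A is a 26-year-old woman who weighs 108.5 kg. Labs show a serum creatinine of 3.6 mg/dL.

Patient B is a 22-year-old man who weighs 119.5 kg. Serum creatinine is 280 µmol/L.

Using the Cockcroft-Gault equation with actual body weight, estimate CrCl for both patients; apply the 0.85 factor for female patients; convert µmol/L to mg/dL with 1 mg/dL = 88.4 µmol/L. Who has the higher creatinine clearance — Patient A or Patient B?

Patient A: CrCl = (140 − 26) × 108.5 / (72 × 3.6) × 0.85 = 12369.0 / 259.20 × 0.85 ≈ 40.6 mL/min
Patient B: SCr = 280 / 88.4 = 3.167 mg/dL
Patient B: CrCl = (140 − 22) × 119.5 / (72 × 3.167) = 14101.0 / 228.02 ≈ 61.8 mL/min
40.6 vs 61.8 mL/min → Patient B is higher.

Patient B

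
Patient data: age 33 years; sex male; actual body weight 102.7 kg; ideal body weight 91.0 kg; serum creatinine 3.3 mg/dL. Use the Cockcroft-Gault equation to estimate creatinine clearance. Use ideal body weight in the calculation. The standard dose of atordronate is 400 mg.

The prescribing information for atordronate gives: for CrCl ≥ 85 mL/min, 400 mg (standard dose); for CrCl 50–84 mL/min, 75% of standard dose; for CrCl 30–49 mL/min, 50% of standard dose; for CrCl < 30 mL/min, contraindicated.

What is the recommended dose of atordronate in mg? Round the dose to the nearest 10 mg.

CrCl = (140 − 33) × 91 / (72 × 3.3) = 9737.0 / 237.60 ≈ 41.0 mL/min
CrCl ≈ 41 mL/min → bracket 30–49 mL/min.
50% of 400 mg = 200 mg

200 mg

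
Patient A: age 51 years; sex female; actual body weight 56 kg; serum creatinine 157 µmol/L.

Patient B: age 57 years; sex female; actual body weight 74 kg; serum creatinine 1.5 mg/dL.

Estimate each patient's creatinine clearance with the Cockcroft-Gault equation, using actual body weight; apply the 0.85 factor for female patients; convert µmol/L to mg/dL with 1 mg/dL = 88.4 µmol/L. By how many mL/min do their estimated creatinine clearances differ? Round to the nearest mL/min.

Patient A: SCr = 157 / 88.4 = 1.776 mg/dL
Patient A: CrCl = (140 − 51) × 56 / (72 × 1.776) × 0.85 = 4984.0 / 127.87 × 0.85 ≈ 33.1 mL/min
Patient B: CrCl = (140 − 57) × 74 / (72 × 1.5) × 0.85 = 6142.0 / 108.00 × 0.85 ≈ 48.3 mL/min
|33.1 − 48.3| = 15.2 mL/min

15 mL/min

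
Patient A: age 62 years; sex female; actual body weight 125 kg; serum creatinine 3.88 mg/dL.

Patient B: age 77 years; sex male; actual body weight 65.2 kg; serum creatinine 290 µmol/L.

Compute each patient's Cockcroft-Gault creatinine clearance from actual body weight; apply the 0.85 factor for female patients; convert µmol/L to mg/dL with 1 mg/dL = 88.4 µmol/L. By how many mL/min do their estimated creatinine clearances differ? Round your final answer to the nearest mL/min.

12 mL/min

Patient A: CrCl = (140 − 62) × 125 / (72 × 3.88) × 0.85 = 9750.0 / 279.36 × 0.85 ≈ 29.7 mL/min
Patient B: SCr = 290 / 88.4 = 3.281 mg/dL
Patient B: CrCl = (140 − 77) × 65.2 / (72 × 3.281) = 4107.6 / 236.23 ≈ 17.4 mL/min
|29.7 − 17.4| = 12.3 mL/min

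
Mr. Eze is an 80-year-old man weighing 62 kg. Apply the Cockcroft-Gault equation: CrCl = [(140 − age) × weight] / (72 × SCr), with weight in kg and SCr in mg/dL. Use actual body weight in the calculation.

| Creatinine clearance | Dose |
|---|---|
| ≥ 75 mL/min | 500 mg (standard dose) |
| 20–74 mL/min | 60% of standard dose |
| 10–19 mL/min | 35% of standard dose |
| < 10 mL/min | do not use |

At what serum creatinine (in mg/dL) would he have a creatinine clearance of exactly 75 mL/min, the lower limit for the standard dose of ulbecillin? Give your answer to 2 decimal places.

0.69 mg/dL

Standard dose requires CrCl ≥ 75 mL/min.
Set (140 − 80) × 62 / (72 × SCr) = 75
SCr = (140 − 80) × 62 / (72 × 75) = 0.689 mg/dL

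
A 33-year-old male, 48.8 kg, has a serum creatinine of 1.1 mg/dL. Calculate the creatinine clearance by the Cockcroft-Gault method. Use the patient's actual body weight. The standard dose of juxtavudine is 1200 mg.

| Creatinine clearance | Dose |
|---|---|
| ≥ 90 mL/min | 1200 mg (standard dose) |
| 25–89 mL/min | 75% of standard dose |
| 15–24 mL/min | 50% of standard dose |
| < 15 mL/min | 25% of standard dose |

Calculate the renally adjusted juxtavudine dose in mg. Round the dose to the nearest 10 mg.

900 mg

CrCl = (140 − 33) × 48.8 / (72 × 1.1) = 5221.6 / 79.20 ≈ 65.9 mL/min
CrCl ≈ 66 mL/min → bracket 25–89 mL/min.
75% of 1200 mg = 900 mg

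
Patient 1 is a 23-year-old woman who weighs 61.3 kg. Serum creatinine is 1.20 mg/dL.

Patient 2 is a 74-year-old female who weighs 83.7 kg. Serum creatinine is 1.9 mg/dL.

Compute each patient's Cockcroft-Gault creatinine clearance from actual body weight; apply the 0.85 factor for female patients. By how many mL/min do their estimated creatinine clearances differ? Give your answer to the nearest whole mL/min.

36 mL/min

Patient 1: CrCl = (140 − 23) × 61.3 / (72 × 1.2) × 0.85 = 7172.1 / 86.40 × 0.85 ≈ 70.6 mL/min
Patient 2: CrCl = (140 − 74) × 83.7 / (72 × 1.9) × 0.85 = 5524.2 / 136.80 × 0.85 ≈ 34.3 mL/min
|70.6 − 34.3| = 36.3 mL/min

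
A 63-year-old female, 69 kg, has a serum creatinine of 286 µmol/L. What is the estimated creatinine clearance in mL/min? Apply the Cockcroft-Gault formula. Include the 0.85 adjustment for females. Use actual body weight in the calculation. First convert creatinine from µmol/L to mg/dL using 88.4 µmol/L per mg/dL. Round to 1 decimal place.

SCr = 286 / 88.4 = 3.235 mg/dL
CrCl = (140 − 63) × 69 / (72 × 3.235) × 0.85 = 5313.0 / 232.92 × 0.85 ≈ 19.4 mL/min

19.4 mL/min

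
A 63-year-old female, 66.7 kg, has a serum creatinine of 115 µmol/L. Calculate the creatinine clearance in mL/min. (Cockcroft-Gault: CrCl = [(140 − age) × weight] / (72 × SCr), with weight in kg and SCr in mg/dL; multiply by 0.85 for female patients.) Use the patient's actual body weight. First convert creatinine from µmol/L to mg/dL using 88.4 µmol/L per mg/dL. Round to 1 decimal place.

46.6 mL/min

SCr = 115 / 88.4 = 1.301 mg/dL
CrCl = (140 − 63) × 66.7 / (72 × 1.301) × 0.85 = 5135.9 / 93.67 × 0.85 ≈ 46.6 mL/min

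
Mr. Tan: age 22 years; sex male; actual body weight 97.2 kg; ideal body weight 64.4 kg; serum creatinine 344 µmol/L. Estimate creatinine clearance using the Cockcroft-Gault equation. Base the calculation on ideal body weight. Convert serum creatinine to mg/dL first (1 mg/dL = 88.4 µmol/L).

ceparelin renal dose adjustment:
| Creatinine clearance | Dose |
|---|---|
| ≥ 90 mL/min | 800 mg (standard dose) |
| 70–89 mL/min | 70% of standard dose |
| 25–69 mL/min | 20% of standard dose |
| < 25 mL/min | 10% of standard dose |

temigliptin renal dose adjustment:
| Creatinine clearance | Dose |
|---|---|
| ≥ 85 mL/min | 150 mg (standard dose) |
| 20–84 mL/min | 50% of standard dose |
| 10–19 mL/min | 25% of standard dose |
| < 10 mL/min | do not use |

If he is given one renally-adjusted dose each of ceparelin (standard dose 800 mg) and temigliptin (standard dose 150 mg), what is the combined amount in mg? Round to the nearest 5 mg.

235 mg

SCr = 344 / 88.4 = 3.891 mg/dL
CrCl = (140 − 22) × 64.4 / (72 × 3.891) = 7599.2 / 280.15 ≈ 27.1 mL/min
CrCl ≈ 27 mL/min.
ceparelin: 25–69 mL/min → 20% of 800 mg = 160 mg.
temigliptin: 20–84 mL/min → 50% of 150 mg = 75 mg.
Total = 160 + 75 = 235 mg.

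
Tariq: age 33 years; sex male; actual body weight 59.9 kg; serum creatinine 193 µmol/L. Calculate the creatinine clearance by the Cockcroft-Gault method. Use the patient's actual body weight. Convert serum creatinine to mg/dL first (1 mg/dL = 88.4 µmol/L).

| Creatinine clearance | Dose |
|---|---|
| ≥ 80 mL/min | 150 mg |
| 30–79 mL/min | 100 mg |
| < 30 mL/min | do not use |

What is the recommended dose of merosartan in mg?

SCr = 193 / 88.4 = 2.183 mg/dL
CrCl = (140 − 33) × 59.9 / (72 × 2.183) = 6409.3 / 157.18 ≈ 40.8 mL/min
CrCl ≈ 41 mL/min → bracket 30–79 mL/min.
Dose for this bracket: 100 mg.

100 mg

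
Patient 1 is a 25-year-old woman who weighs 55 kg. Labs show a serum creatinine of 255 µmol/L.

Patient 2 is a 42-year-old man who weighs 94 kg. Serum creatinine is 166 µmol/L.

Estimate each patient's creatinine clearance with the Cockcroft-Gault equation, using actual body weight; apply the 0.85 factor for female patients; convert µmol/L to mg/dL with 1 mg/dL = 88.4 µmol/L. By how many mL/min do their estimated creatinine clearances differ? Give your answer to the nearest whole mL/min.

Patient 1: SCr = 255 / 88.4 = 2.885 mg/dL
Patient 1: CrCl = (140 − 25) × 55 / (72 × 2.885) × 0.85 = 6325.0 / 207.72 × 0.85 ≈ 25.9 mL/min
Patient 2: SCr = 166 / 88.4 = 1.878 mg/dL
Patient 2: CrCl = (140 − 42) × 94 / (72 × 1.878) = 9212.0 / 135.22 ≈ 68.1 mL/min
|25.9 − 68.1| = 42.2 mL/min

42 mL/min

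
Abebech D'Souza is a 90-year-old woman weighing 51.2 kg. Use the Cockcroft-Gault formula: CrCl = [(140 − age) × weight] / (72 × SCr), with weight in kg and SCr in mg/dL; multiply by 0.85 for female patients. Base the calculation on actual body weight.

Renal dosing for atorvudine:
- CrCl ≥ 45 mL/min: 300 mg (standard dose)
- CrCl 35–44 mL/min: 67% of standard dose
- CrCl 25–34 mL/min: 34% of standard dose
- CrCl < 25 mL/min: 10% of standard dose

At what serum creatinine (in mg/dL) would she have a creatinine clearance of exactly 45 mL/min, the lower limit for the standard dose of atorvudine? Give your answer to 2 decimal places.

Standard dose requires CrCl ≥ 45 mL/min.
Set (140 − 90) × 51.2 × 0.85 / (72 × SCr) = 45
SCr = (140 − 90) × 51.2 × 0.85 / (72 × 45) = 0.672 mg/dL

0.67 mg/dL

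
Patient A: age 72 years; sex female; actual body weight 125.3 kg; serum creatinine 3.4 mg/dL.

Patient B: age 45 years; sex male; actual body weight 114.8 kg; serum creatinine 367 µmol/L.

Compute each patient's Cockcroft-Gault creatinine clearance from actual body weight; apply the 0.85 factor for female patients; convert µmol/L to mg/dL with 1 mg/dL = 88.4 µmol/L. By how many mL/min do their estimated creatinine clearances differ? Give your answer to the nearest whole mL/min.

Patient A: CrCl = (140 − 72) × 125.3 / (72 × 3.4) × 0.85 = 8520.4 / 244.80 × 0.85 ≈ 29.6 mL/min
Patient B: SCr = 367 / 88.4 = 4.152 mg/dL
Patient B: CrCl = (140 − 45) × 114.8 / (72 × 4.152) = 10906.0 / 298.94 ≈ 36.5 mL/min
|29.6 − 36.5| = 6.9 mL/min

7 mL/min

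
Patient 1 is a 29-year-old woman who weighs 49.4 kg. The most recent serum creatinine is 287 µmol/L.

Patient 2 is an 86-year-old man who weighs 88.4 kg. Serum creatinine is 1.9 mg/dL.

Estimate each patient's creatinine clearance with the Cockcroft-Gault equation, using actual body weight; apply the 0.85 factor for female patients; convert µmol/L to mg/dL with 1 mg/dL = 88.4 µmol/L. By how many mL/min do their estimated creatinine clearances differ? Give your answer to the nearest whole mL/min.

Patient 1: SCr = 287 / 88.4 = 3.247 mg/dL
Patient 1: CrCl = (140 − 29) × 49.4 / (72 × 3.247) × 0.85 = 5483.4 / 233.78 × 0.85 ≈ 19.9 mL/min
Patient 2: CrCl = (140 − 86) × 88.4 / (72 × 1.9) = 4773.6 / 136.80 ≈ 34.9 mL/min
|19.9 − 34.9| = 15.0 mL/min

15 mL/min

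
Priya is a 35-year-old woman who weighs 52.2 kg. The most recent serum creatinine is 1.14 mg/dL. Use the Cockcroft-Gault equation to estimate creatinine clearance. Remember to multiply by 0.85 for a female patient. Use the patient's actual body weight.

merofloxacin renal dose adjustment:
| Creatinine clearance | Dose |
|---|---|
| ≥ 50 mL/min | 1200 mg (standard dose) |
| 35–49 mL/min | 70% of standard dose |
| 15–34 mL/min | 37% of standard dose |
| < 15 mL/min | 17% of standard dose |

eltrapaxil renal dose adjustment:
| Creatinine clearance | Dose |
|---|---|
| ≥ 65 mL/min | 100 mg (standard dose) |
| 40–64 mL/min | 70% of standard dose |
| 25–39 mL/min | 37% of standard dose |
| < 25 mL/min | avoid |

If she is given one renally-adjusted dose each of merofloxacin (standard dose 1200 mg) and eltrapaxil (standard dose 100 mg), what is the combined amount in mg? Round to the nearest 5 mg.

1270 mg

CrCl = (140 − 35) × 52.2 / (72 × 1.14) × 0.85 = 5481.0 / 82.08 × 0.85 ≈ 56.8 mL/min
CrCl ≈ 57 mL/min.
merofloxacin: ≥ 50 mL/min → 100% of 1200 mg = 1200 mg.
eltrapaxil: 40–64 mL/min → 70% of 100 mg = 70 mg.
Total = 1200 + 70 = 1270 mg.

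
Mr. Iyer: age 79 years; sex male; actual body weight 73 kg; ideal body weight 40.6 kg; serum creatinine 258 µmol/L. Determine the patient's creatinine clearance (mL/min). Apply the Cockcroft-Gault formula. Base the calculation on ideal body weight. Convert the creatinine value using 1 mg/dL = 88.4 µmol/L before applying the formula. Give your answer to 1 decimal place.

11.8 mL/min

SCr = 258 / 88.4 = 2.919 mg/dL
CrCl = (140 − 79) × 40.6 / (72 × 2.919) = 2476.6 / 210.17 ≈ 11.8 mL/min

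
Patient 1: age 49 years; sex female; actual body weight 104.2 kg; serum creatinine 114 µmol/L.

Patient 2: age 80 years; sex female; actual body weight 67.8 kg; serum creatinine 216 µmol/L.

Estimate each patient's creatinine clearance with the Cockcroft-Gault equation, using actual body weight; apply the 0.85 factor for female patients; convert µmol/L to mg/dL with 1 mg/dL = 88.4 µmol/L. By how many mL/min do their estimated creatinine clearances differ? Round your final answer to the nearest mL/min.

67 mL/min

Patient 1: SCr = 114 / 88.4 = 1.29 mg/dL
Patient 1: CrCl = (140 − 49) × 104.2 / (72 × 1.29) × 0.85 = 9482.2 / 92.88 × 0.85 ≈ 86.8 mL/min
Patient 2: SCr = 216 / 88.4 = 2.443 mg/dL
Patient 2: CrCl = (140 − 80) × 67.8 / (72 × 2.443) × 0.85 = 4068.0 / 175.90 × 0.85 ≈ 19.7 mL/min
|86.8 − 19.7| = 67.1 mL/min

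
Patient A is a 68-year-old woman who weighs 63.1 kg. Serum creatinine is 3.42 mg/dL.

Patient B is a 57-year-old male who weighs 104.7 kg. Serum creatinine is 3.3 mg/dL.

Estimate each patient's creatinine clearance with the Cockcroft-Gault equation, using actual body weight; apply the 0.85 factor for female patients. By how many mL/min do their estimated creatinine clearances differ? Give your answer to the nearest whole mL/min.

21 mL/min

Patient A: CrCl = (140 − 68) × 63.1 / (72 × 3.42) × 0.85 = 4543.2 / 246.24 × 0.85 ≈ 15.7 mL/min
Patient B: CrCl = (140 − 57) × 104.7 / (72 × 3.3) = 8690.1 / 237.60 ≈ 36.6 mL/min
|15.7 − 36.6| = 20.9 mL/min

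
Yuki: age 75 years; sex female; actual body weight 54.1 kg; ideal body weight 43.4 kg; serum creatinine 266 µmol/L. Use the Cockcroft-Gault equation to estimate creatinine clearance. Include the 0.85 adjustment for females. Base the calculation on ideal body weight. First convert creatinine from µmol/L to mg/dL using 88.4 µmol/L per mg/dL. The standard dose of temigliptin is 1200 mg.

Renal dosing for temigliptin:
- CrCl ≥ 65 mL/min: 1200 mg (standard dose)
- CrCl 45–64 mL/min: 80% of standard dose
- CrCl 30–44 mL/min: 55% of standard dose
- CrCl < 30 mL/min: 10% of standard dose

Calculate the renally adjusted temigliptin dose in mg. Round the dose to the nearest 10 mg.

120 mg

SCr = 266 / 88.4 = 3.009 mg/dL
CrCl = (140 − 75) × 43.4 / (72 × 3.009) × 0.85 = 2821.0 / 216.65 × 0.85 ≈ 11.1 mL/min
CrCl ≈ 11 mL/min → bracket < 30 mL/min.
10% of 1200 mg = 120 mg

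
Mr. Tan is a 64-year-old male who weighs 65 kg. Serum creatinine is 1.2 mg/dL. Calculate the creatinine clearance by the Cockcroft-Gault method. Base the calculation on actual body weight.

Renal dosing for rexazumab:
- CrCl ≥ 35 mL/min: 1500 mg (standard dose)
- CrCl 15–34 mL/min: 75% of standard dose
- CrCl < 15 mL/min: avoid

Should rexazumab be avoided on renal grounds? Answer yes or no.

no

CrCl = (140 − 64) × 65 / (72 × 1.2) = 4940.0 / 86.40 ≈ 57.2 mL/min
CrCl ≈ 57 mL/min, which is ≥ 15 mL/min.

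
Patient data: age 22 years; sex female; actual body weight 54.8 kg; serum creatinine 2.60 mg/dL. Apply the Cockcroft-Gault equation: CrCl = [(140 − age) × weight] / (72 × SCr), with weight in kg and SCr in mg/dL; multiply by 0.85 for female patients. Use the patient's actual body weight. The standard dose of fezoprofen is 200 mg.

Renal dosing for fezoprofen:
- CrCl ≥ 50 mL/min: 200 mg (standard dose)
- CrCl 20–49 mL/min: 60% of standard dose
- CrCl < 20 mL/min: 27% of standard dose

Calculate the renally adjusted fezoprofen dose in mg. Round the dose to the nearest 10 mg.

CrCl = (140 − 22) × 54.8 / (72 × 2.6) × 0.85 = 6466.4 / 187.20 × 0.85 ≈ 29.4 mL/min
CrCl ≈ 29 mL/min → bracket 20–49 mL/min.
60% of 200 mg = 120 mg

120 mg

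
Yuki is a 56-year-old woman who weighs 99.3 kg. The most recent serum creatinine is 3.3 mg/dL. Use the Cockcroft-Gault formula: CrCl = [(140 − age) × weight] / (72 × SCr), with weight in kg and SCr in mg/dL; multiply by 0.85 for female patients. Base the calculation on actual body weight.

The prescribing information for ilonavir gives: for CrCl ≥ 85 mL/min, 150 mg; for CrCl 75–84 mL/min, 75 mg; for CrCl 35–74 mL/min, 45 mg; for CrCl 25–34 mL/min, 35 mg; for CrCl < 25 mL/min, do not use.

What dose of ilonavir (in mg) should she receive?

35 mg

CrCl = (140 − 56) × 99.3 / (72 × 3.3) × 0.85 = 8341.2 / 237.60 × 0.85 ≈ 29.8 mL/min
CrCl ≈ 30 mL/min → bracket 25–34 mL/min.
Dose for this bracket: 35 mg.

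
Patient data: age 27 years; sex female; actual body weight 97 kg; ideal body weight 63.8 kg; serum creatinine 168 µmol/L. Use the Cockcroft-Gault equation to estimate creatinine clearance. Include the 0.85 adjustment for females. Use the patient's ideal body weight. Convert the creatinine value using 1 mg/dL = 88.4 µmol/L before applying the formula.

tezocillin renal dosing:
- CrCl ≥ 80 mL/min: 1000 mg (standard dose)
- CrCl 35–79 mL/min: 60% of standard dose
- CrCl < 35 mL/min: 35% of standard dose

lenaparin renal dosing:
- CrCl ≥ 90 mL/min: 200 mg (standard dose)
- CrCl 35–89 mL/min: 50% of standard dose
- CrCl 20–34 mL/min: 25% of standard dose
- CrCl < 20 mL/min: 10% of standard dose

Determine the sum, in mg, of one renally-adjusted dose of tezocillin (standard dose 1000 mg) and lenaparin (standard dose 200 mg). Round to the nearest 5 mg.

700 mg

SCr = 168 / 88.4 = 1.9 mg/dL
CrCl = (140 − 27) × 63.8 / (72 × 1.9) × 0.85 = 7209.4 / 136.80 × 0.85 ≈ 44.8 mL/min
CrCl ≈ 45 mL/min.
tezocillin: 35–79 mL/min → 60% of 1000 mg = 600 mg.
lenaparin: 35–89 mL/min → 50% of 200 mg = 100 mg.
Total = 600 + 100 = 700 mg.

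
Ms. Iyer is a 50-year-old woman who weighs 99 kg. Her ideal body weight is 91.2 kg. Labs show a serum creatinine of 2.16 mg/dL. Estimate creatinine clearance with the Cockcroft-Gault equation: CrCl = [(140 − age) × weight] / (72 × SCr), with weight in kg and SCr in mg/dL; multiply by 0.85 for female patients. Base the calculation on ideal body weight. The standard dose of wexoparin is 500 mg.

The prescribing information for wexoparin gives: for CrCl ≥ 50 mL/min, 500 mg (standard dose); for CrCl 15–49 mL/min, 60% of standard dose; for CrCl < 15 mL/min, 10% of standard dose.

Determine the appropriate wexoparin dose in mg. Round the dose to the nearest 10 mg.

CrCl = (140 − 50) × 91.2 / (72 × 2.16) × 0.85 = 8208.0 / 155.52 × 0.85 ≈ 44.9 mL/min
CrCl ≈ 45 mL/min → bracket 15–49 mL/min.
60% of 500 mg = 300 mg

300 mg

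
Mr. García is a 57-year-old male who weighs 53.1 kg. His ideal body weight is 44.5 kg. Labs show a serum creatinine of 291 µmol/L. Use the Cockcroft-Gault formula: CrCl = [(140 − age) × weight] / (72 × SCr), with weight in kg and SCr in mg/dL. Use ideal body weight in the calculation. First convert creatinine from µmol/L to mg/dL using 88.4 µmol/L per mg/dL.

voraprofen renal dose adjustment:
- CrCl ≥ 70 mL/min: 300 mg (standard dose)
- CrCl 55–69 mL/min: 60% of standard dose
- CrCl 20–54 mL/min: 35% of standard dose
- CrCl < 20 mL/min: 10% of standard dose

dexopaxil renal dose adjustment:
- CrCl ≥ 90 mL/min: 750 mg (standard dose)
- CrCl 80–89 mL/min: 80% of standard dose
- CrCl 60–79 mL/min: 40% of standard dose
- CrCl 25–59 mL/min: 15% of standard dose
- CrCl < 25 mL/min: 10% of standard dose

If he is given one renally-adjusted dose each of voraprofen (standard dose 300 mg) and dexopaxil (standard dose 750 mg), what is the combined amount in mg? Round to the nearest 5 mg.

SCr = 291 / 88.4 = 3.292 mg/dL
CrCl = (140 − 57) × 44.5 / (72 × 3.292) = 3693.5 / 237.02 ≈ 15.6 mL/min
CrCl ≈ 16 mL/min.
voraprofen: < 20 mL/min → 10% of 300 mg = 30 mg.
dexopaxil: < 25 mL/min → 10% of 750 mg = 75 mg.
Total = 30 + 75 = 105 mg.

105 mg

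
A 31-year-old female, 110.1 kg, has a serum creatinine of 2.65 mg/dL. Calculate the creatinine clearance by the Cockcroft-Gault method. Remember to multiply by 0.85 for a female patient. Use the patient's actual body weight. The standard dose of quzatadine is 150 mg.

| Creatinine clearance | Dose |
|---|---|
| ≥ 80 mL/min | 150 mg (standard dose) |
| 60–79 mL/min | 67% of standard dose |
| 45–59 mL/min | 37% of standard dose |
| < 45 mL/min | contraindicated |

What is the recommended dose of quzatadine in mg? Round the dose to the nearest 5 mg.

CrCl = (140 − 31) × 110.1 / (72 × 2.65) × 0.85 = 12000.9 / 190.80 × 0.85 ≈ 53.5 mL/min
CrCl ≈ 53 mL/min → bracket 45–59 mL/min.
37% of 150 mg = 55.5 mg → 55 mg

55 mg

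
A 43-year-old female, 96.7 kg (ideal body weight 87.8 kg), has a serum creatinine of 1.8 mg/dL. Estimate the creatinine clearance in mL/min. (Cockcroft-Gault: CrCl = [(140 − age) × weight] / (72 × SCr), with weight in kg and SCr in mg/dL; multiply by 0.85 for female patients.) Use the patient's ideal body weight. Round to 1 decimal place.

CrCl = (140 − 43) × 87.8 / (72 × 1.8) × 0.85 = 8516.6 / 129.60 × 0.85 ≈ 55.9 mL/min

55.9 mL/min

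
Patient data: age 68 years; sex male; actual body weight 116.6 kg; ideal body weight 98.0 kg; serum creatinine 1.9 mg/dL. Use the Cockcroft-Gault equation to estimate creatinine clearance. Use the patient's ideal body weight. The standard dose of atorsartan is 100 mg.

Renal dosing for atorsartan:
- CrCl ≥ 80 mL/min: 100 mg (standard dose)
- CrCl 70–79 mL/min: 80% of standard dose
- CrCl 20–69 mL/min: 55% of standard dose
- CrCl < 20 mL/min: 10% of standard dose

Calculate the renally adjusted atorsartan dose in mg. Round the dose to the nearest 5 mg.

55 mg

CrCl = (140 − 68) × 98 / (72 × 1.9) = 7056.0 / 136.80 ≈ 51.6 mL/min
CrCl ≈ 52 mL/min → bracket 20–69 mL/min.
55% of 100 mg = 55 mg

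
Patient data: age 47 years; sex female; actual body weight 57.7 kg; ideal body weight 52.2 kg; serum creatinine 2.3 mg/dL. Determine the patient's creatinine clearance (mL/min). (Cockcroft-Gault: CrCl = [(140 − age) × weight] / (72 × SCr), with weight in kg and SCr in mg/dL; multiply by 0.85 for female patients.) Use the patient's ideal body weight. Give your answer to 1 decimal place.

24.9 mL/min

CrCl = (140 − 47) × 52.2 / (72 × 2.3) × 0.85 = 4854.6 / 165.60 × 0.85 ≈ 24.9 mL/min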